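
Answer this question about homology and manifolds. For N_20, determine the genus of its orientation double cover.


chi(N_20) = 2 - 20 = -18.
Double cover: chi(Sigma_g) = 2 * chi(N_20) = 2*(-18) = -36.
2 - 2g = -36, so g = (2 - (-36))/2 = 38/2 = 19

19


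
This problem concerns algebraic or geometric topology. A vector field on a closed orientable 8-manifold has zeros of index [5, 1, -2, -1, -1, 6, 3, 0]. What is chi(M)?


Poincare-Hopf: chi(M) = sum of indices of zeros.
chi = (5) + (1) + (-2) + (-1) + (-1) + (6) + (3) + (0) = 11

11


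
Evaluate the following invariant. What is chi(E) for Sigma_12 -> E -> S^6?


chi(S^6) = 2 (n even), chi(Sigma_12) = 2 - 2*12 = -22.
chi(E) = 2 * (-22) = -44

-44


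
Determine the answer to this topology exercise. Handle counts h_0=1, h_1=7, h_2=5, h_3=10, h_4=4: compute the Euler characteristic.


Handles of index k contribute (-1)^k to chi (same as CW cells).
chi = (1) + (-7) + (5) + (-10) + (4) = -7

-7


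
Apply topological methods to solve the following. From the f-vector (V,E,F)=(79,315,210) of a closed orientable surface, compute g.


chi = V - E + F = 79 - 315 + 210 = -26
For orientable closed surface: chi = 2 - 2g, so g = (2 - chi)/2.
g = (2 - (-26)) / 2 = 28 / 2 = 14

14


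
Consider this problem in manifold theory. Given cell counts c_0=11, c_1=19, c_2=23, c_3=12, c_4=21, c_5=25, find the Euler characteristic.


chi = sum_k (-1)^k c_k.
= (-1)^0*11 + (-1)^1*19 + (-1)^2*23 + (-1)^3*12 + (-1)^4*21 + (-1)^5*25
= (11) + (-19) + (23) + (-12) + (21) + (-25)
= -1

-1


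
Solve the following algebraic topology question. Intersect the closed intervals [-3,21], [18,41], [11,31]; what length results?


Intersection = [max(a_i), min(b_i)] = [18, 21].
Length = 21 - 18 = 3

3


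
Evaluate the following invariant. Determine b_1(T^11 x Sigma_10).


pi_1(A x B) = pi_1(A) x pi_1(B); rank of abelianization = b_1.
b_1(T^11) = 11, b_1(Sigma_10) = 2*10 = 20.
b_1(product) = 11 + 20 = 31

31


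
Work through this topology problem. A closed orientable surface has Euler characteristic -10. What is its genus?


chi = 2 - 2g for closed orientable surfaces.
-10 = 2 - 2g
2g = 2 - (-10) = 12
g = 6

6


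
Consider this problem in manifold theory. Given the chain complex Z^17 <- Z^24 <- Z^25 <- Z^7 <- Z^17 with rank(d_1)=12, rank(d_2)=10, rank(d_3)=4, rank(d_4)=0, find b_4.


rank H_k = rank(ker d_k) - rank(im d_{k+1}).
rank(ker d_4) = rank(C_4) - rank(d_4) = 17 - 0 = 17.
rank(im d_{4+1}) = 0.
rank H_4 = 17 - 0 = 17

17


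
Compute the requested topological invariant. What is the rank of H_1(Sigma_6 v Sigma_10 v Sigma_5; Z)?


For a wedge X v Y: reduced H_k(X v Y) = H_k(X) + H_k(Y).
Each Sigma_g contributes b_1 = 2g.
b_1 = 12 + 20 + 10 = 42

42


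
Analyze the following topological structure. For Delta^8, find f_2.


Delta^8 has 8+1 vertices. A 2-face is a choice of 2+1 vertices.
f_2 = C(8+1, 2+1) = C(9,3) = 84

84


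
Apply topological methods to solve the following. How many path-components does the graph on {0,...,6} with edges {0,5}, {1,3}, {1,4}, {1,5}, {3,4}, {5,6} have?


Run DFS/union-find over 7 vertices.
V = 7, E = 6.
Number of components = 2

2


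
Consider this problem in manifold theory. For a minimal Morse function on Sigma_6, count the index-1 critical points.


A perfect Morse function has m_k = b_k.
For Sigma_6: b_0=1, b_1=2g=12, b_2=1.
Saddles m_1 = 2g = 12

12


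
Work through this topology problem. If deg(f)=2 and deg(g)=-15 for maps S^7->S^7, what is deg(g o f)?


Degree is multiplicative under composition: deg(g o f) = deg(g) * deg(f).
= -15 * 2 = -30

-30


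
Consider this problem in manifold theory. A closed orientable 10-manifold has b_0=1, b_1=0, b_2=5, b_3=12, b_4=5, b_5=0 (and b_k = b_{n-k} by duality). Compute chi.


By Poincare duality b_k = b_{10-k}, so full Betti numbers: b_0=1, b_1=0, b_2=5, b_3=12, b_4=5, b_5=0, b_6=5, b_7=12, b_8=5, b_9=0, b_10=1.
chi = sum (-1)^k b_k = -2

-2


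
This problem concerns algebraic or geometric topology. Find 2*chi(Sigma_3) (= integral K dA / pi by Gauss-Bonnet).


Gauss-Bonnet: integral K dA = 2*pi*chi(M).
chi(Sigma_3) = 2 - 2*3 = -4.
(integral K dA)/pi = 2*chi = 2*(-4) = -8

-8


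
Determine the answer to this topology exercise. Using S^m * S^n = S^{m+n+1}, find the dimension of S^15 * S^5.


Join of spheres: S^m * S^n = S^{m+n+1}.
dim = 15 + 5 + 1 = 21

21


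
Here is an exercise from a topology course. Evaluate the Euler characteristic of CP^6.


CP^6 has one cell in each even dimension 0, 2, ..., 2*6 (6+1 cells total).
All cells are even-dimensional, so chi = number of cells.
chi = 6 + 1 = 7

7


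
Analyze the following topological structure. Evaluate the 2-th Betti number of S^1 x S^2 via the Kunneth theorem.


Each S^d has Poincare polynomial 1 + t^d.
The product S^1 x S^2 has Poincare polynomial prod(1+t^d_i).
Expanding: b_0=1, b_1=1, b_2=1, b_3=1.
b_2 = 1

1


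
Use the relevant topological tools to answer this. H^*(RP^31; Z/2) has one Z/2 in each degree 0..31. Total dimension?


H^k(RP^31; Z/2) = Z/2 for each 0 <= k <= 31.
Total dimension = 31 + 1 = 32

32


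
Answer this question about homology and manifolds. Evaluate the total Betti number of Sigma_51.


For Sigma_51: b_0 = 1, b_1 = 2g = 102, b_2 = 1.
Total = 1 + 102 + 1 = 104

104


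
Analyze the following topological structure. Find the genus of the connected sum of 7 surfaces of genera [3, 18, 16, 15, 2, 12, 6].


Genus is additive under connected sum of orientable surfaces.
g = 3 + 18 + 16 + 15 + 2 + 12 + 6 = 72

72


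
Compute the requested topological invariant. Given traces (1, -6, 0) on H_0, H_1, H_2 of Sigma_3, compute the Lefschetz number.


L(f) = tr(f_0*) - tr(f_1*) + tr(f_2*).
= 1 - (-6) + (0)
= 7

7


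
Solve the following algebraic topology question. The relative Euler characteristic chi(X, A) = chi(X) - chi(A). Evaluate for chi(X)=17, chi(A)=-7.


Relative Euler characteristic: chi(X, A) = chi(X) - chi(A).
= 17 - (-7) = 24

24


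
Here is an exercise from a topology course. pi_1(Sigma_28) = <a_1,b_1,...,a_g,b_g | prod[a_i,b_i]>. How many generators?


Standard presentation: pi_1(Sigma_g) = <a_1,b_1,...,a_g,b_g | [a_1,b_1]...[a_g,b_g] = 1>.
Number of generators = 2g = 2*28 = 56

56


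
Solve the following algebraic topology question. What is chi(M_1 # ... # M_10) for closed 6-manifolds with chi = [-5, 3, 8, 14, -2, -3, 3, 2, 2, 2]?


For n-manifolds: chi(A#B) = chi(A) + chi(B) - chi(S^6).
chi(S^6) = 1 + (-1)^6 = 2.
chi(#) = (sum chi_i) - (10-1)*chi(S^6) = 24 - 9*2 = 6

6


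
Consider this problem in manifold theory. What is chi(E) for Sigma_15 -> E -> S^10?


chi(S^10) = 2 (n even), chi(Sigma_15) = 2 - 2*15 = -28.
chi(E) = 2 * (-28) = -56

-56


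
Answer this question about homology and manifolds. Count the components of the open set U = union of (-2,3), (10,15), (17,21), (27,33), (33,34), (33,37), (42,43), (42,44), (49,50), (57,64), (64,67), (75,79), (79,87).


Sort and merge overlapping open intervals.
Merged: (-2,3), (10,15), (17,21), (27,33), (33,37), (42,44), (49,50), (57,64), (64,67), (75,79), (79,87).
Number of components = 11

11


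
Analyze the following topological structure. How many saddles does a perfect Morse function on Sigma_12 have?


A perfect Morse function has m_k = b_k.
For Sigma_12: b_0=1, b_1=2g=24, b_2=1.
Saddles m_1 = 2g = 24

24


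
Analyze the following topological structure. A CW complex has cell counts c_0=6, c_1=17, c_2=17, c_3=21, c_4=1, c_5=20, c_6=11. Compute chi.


chi = sum_k (-1)^k c_k.
= (-1)^0*6 + (-1)^1*17 + (-1)^2*17 + (-1)^3*21 + (-1)^4*1 + (-1)^5*20 + (-1)^6*11
= (6) + (-17) + (17) + (-21) + (1) + (-20) + (11)
= -23

-23


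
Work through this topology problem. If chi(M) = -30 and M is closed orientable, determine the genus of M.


chi = 2 - 2g for closed orientable surfaces.
-30 = 2 - 2g
2g = 2 - (-30) = 32
g = 16

16


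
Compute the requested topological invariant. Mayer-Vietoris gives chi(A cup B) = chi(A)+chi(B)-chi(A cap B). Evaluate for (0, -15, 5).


chi(A cup B) = chi(A) + chi(B) - chi(A cap B)
= 0 + (-15) - (5)
= -20

-20


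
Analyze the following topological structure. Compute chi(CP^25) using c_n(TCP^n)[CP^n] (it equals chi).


For any closed oriented manifold, <e(TM),[M]> = chi(M).
chi(CP^25) = 25+1 = 26

26


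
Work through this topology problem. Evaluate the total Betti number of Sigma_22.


For Sigma_22: b_0 = 1, b_1 = 2g = 44, b_2 = 1.
Total = 1 + 44 + 1 = 46

46


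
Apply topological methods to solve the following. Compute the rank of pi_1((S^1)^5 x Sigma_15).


pi_1(A x B) = pi_1(A) x pi_1(B); rank of abelianization = b_1.
b_1(T^5) = 5, b_1(Sigma_15) = 2*15 = 30.
b_1(product) = 5 + 30 = 35

35


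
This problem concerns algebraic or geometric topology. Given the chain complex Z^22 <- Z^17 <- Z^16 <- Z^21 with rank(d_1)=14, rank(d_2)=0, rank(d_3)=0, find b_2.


rank H_k = rank(ker d_k) - rank(im d_{k+1}).
rank(ker d_2) = rank(C_2) - rank(d_2) = 16 - 0 = 16.
rank(im d_{2+1}) = 0.
rank H_2 = 16 - 0 = 16

16


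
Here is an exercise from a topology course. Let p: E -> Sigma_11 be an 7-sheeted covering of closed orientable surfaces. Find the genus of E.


For an n-sheeted cover: chi(E) = n * chi(B).
chi(Sigma_11) = 2 - 2*11 = -20.
chi(E) = 7 * (-20) = -140.
genus(E) = (2 - chi(E))/2 = (2 - (-140))/2 = 142/2 = 71

71


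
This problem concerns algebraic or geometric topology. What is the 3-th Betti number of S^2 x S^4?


Each S^d has Poincare polynomial 1 + t^d.
The product S^2 x S^4 has Poincare polynomial prod(1+t^d_i).
Expanding: b_0=1, b_2=1, b_4=1, b_6=1.
b_3 = 0

0


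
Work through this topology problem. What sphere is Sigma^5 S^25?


Each suspension raises dimension by 1: Sigma S^n = S^{n+1}.
Sigma^5 S^25 = S^{25+5} = S^30

30


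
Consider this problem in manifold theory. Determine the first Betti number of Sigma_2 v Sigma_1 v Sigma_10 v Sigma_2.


For a wedge X v Y: reduced H_k(X v Y) = H_k(X) + H_k(Y).
Each Sigma_g contributes b_1 = 2g.
b_1 = 4 + 2 + 20 + 4 = 30

30


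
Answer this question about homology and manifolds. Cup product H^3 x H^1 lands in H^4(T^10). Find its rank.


Cup product: H^p x H^q -> H^{p+q}; here p+q = 3+1 = 4.
rank H^k(T^n) = C(n,k).
C(10,4) = 210

210


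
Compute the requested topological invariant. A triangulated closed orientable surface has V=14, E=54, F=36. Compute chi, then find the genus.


chi = V - E + F = 14 - 54 + 36 = -4
For orientable closed surface: chi = 2 - 2g, so g = (2 - chi)/2.
g = (2 - (-4)) / 2 = 6 / 2 = 3

3


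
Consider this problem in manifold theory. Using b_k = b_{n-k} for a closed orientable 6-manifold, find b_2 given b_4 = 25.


Poincare duality for closed orientable n-manifolds: b_k = b_{n-k}.
Here n = 6, so b_2 = b_4 = 25

25


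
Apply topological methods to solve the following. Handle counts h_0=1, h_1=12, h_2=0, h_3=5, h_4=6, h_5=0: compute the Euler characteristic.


Handles of index k contribute (-1)^k to chi (same as CW cells).
chi = (1) + (-12) + (0) + (-5) + (6) + (0) = -10

-10


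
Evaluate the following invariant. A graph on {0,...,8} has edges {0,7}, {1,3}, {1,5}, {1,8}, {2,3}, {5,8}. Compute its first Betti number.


b_1 = E - V + (number of components).
E = 6, V = 9, components = 4.
b_1 = 6 - 9 + 4 = 1

1


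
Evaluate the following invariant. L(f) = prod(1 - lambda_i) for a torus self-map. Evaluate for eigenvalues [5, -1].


For a torus self-map: L(f) = det(I - A) where A acts on H_1.
L(f) = (1-5) * (1--1) = -4 * 2 = -8

-8


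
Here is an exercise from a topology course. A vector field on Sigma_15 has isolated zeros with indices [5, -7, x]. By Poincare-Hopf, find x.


Poincare-Hopf: sum of indices = chi(M).
chi(Sigma_15) = 2 - 2*15 = -28.
Sum of known indices = -2.
x = chi - (sum known) = -28 - (-2) = -26

-26


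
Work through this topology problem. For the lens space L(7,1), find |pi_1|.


pi_1(L(p,q)) = Z/pZ for any q coprime to p.
|pi_1(L(7,1))| = 7

7


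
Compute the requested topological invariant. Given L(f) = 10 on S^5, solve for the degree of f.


L(f) = 1 + (-1)^5 deg(f) on S^5.
10 = 1 + (-1)^5 * deg(f)
(-1)^5 * deg(f) = 9
deg(f) = -9

-9


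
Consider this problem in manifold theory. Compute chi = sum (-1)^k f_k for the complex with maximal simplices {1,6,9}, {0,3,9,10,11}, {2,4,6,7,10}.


Enumerate all faces; f-vector: f_0=10, f_1=23, f_2=21, f_3=10, f_4=2.
chi = sum (-1)^k f_k = 0

0


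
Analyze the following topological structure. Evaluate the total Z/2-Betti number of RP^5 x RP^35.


dim H^*(RP^n; Z/2) = n+1 (one Z/2 in each degree 0..n).
Total Betti number is multiplicative.
Total = (5+1) * (35+1) = 6 * 36 = 216

216


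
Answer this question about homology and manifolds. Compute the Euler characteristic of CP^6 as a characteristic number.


For any closed oriented manifold, <e(TM),[M]> = chi(M).
chi(CP^6) = 6+1 = 7

7


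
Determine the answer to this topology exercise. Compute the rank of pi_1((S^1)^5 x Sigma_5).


pi_1(A x B) = pi_1(A) x pi_1(B); rank of abelianization = b_1.
b_1(T^5) = 5, b_1(Sigma_5) = 2*5 = 10.
b_1(product) = 5 + 10 = 15

15


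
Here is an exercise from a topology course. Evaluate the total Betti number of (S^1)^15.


b_k(T^15) = C(15,k), so the sum over k is sum_k C(15,k) = 2^15.
Total = 2^15 = 32768

32768


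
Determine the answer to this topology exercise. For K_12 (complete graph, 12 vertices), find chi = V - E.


K_12: V = 12, E = C(12,2) = 66.
chi = V - E = 12 - 66 = -54

-54


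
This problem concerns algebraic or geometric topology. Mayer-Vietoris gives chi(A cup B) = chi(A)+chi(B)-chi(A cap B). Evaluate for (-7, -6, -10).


chi(A cup B) = chi(A) + chi(B) - chi(A cap B)
= -7 + (-6) - (-10)
= -3

-3


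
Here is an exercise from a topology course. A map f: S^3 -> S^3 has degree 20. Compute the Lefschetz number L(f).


On S^3: L(f) = tr(f_0*) + (-1)^3 tr(f_3*) = 1 + (-1)^3 * deg(f).
L(f) = 1 + (-1)^3 * 20 = 1 + -20 = -19

-19


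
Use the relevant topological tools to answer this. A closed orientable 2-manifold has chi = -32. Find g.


chi = 2 - 2g for closed orientable surfaces.
-32 = 2 - 2g
2g = 2 - (-32) = 34
g = 17

17


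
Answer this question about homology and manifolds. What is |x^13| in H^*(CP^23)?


|x| = 2 in H^*(CP^n).
|x^13| = 13 * |x| = 13 * 2 = 26

26


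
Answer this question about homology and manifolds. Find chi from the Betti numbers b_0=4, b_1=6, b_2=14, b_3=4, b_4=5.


chi = sum_k (-1)^k b_k.
= (4) + (-6) + (14) + (-4) + (5)
= 13

13


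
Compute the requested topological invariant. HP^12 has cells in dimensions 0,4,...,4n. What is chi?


HP^12 has one cell in each dimension 0, 4, ..., 4*12 (12+1 cells, all even-dim).
chi = 12 + 1 = 13

13


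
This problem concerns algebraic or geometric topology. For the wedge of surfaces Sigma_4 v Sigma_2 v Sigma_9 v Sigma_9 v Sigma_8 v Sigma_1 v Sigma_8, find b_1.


For a wedge X v Y: reduced H_k(X v Y) = H_k(X) + H_k(Y).
Each Sigma_g contributes b_1 = 2g.
b_1 = 8 + 4 + 18 + 18 + 16 + 2 + 16 = 82

82


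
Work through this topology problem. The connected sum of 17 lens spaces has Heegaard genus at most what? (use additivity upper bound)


Heegaard genus satisfies g(A#B) <= g(A) + g(B).
Each lens space has g = 1.
Upper bound: 17 * 1 = 17

17


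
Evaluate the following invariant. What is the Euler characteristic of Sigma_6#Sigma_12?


chi(Sigma_6) = 2 - 2*6 = -10
chi(Sigma_12) = 2 - 2*12 = -22
For surfaces: chi(A#B) = chi(A) + chi(B) - 2.
chi = -10 + -22 - 2 = -34

-34


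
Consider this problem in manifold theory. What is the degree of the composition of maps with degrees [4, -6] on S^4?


Degree is multiplicative: deg(composition) = product of degrees.
= (4) * (-6) = -24

-24


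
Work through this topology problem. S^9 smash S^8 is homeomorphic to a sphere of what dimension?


S^m ^ S^n = S^{m+n}.
k = 9 + 8 = 17

17


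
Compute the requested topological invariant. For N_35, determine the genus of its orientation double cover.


chi(N_35) = 2 - 35 = -33.
Double cover: chi(Sigma_g) = 2 * chi(N_35) = 2*(-33) = -66.
2 - 2g = -66, so g = (2 - (-66))/2 = 68/2 = 34

34


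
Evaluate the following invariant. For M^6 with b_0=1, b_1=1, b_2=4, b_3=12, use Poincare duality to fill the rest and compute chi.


By Poincare duality b_k = b_{6-k}, so full Betti numbers: b_0=1, b_1=1, b_2=4, b_3=12, b_4=4, b_5=1, b_6=1.
chi = sum (-1)^k b_k = -4

-4


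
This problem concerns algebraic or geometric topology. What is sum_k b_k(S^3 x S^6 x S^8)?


Total Betti number is multiplicative under products.
Each S^d (d>=1) has total Betti number 2.
There are 3 sphere factors.
Total = 2^3 = 8

8


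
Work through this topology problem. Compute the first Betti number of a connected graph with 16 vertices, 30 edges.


For a connected graph: rank(pi_1) = b_1 = E - V + 1 = 1 - chi.
chi = V - E = 16 - 30 = -14.
rank = 1 - (-14) = 30 - 16 + 1 = 15

15


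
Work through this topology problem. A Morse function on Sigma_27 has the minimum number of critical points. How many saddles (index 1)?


A perfect Morse function has m_k = b_k.
For Sigma_27: b_0=1, b_1=2g=54, b_2=1.
Saddles m_1 = 2g = 54

54


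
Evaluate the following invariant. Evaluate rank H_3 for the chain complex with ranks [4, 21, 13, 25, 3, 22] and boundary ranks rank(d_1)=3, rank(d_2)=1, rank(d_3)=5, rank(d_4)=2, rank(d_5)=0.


rank H_k = rank(ker d_k) - rank(im d_{k+1}).
rank(ker d_3) = rank(C_3) - rank(d_3) = 25 - 5 = 20.
rank(im d_{3+1}) = 2.
rank H_3 = 20 - 2 = 18

18


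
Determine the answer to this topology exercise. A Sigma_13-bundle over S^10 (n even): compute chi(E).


chi(S^10) = 2 (n even), chi(Sigma_13) = 2 - 2*13 = -24.
chi(E) = 2 * (-24) = -48

-48


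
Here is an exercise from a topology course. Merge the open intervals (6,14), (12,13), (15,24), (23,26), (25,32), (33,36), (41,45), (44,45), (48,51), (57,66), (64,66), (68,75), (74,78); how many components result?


Sort and merge overlapping open intervals.
Merged: (6,14), (15,32), (33,36), (41,45), (48,51), (57,66), (68,78).
Number of components = 7

7


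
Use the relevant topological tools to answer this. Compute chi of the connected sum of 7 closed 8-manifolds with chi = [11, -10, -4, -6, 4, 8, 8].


For n-manifolds: chi(A#B) = chi(A) + chi(B) - chi(S^8).
chi(S^8) = 1 + (-1)^8 = 2.
chi(#) = (sum chi_i) - (7-1)*chi(S^8) = 11 - 6*2 = -1

-1


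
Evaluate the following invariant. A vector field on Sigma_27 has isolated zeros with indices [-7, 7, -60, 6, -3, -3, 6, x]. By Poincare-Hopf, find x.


Poincare-Hopf: sum of indices = chi(M).
chi(Sigma_27) = 2 - 2*27 = -52.
Sum of known indices = -54.
x = chi - (sum known) = -52 - (-54) = 2

2


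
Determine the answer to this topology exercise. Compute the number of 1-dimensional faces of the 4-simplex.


Delta^4 has 4+1 vertices. A 1-face is a choice of 1+1 vertices.
f_1 = C(4+1, 1+1) = C(5,2) = 10

10


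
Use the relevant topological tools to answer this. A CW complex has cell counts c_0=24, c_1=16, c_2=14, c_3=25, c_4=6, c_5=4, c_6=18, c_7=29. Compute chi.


chi = sum_k (-1)^k c_k.
= (-1)^0*24 + (-1)^1*16 + (-1)^2*14 + (-1)^3*25 + (-1)^4*6 + (-1)^5*4 + (-1)^6*18 + (-1)^7*29
= (24) + (-16) + (14) + (-25) + (6) + (-4) + (18) + (-29)
= -12

-12


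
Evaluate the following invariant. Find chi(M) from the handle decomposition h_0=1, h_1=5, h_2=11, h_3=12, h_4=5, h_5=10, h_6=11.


Handles of index k contribute (-1)^k to chi (same as CW cells).
chi = (1) + (-5) + (11) + (-12) + (5) + (-10) + (11) = 1

1


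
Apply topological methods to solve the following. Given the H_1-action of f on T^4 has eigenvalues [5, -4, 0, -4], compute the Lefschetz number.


For a torus self-map: L(f) = det(I - A) where A acts on H_1.
L(f) = (1-5) * (1--4) * (1-0) * (1--4) = -4 * 5 * 1 * 5 = -100

-100


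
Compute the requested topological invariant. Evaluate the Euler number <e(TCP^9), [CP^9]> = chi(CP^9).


For any closed oriented manifold, <e(TM),[M]> = chi(M).
chi(CP^9) = 9+1 = 10

10


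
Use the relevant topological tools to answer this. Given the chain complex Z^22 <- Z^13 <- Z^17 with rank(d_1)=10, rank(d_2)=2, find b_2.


rank H_k = rank(ker d_k) - rank(im d_{k+1}).
rank(ker d_2) = rank(C_2) - rank(d_2) = 17 - 2 = 15.
rank(im d_{2+1}) = 0.
rank H_2 = 15 - 0 = 15

15


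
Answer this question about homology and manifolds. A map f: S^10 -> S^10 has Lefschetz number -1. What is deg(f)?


L(f) = 1 + (-1)^10 deg(f) on S^10.
-1 = 1 + (-1)^10 * deg(f)
(-1)^10 * deg(f) = -2
deg(f) = -2

-2


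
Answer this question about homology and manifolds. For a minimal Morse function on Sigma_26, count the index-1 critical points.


A perfect Morse function has m_k = b_k.
For Sigma_26: b_0=1, b_1=2g=52, b_2=1.
Saddles m_1 = 2g = 52

52


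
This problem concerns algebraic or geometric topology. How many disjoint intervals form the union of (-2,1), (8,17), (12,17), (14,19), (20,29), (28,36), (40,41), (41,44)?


Sort and merge overlapping open intervals.
Merged: (-2,1), (8,19), (20,36), (40,41), (41,44).
Number of components = 5

5


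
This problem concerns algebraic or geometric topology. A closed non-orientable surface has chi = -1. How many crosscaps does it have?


chi = 2 - k for closed non-orientable surfaces with k crosscaps.
-1 = 2 - k
k = 2 - (-1) = 3

3


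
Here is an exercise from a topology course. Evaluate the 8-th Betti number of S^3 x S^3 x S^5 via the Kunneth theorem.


Each S^d has Poincare polynomial 1 + t^d.
The product S^3 x S^3 x S^5 has Poincare polynomial prod(1+t^d_i).
Expanding: b_0=1, b_3=2, b_5=1, b_6=1, b_8=2, b_11=1.
b_8 = 2

2


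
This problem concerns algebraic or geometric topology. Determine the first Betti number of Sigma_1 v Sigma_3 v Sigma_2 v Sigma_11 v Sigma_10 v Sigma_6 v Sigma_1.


For a wedge X v Y: reduced H_k(X v Y) = H_k(X) + H_k(Y).
Each Sigma_g contributes b_1 = 2g.
b_1 = 2 + 6 + 4 + 22 + 20 + 12 + 2 = 68

68


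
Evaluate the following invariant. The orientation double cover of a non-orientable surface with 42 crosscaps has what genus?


chi(N_42) = 2 - 42 = -40.
Double cover: chi(Sigma_g) = 2 * chi(N_42) = 2*(-40) = -80.
2 - 2g = -80, so g = (2 - (-80))/2 = 82/2 = 41

41


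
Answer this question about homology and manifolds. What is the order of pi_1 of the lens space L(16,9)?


pi_1(L(p,q)) = Z/pZ for any q coprime to p.
|pi_1(L(16,9))| = 16

16


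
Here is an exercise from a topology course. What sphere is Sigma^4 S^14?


Each suspension raises dimension by 1: Sigma S^n = S^{n+1}.
Sigma^4 S^14 = S^{14+4} = S^18

18


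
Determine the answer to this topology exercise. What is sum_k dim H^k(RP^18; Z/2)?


H^k(RP^18; Z/2) = Z/2 for each 0 <= k <= 18.
Total dimension = 18 + 1 = 19

19


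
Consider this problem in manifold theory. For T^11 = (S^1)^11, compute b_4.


By the Kunneth formula, b_k(T^n) = C(n,k).
b_4(T^11) = C(11,4).
C(11,4) = 11!/(4!*7!) = 330

330


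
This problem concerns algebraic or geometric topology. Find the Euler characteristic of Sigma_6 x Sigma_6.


chi(Sigma_6) = 2 - 2*6 = -10
chi(Sigma_6) = 2 - 2*6 = -10
chi(product) = (-10) * (-10) = 100

100


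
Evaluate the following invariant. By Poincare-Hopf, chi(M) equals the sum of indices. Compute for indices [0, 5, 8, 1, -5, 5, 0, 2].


Poincare-Hopf: chi(M) = sum of indices of zeros.
chi = (0) + (5) + (8) + (1) + (-5) + (5) + (0) + (2) = 16

16


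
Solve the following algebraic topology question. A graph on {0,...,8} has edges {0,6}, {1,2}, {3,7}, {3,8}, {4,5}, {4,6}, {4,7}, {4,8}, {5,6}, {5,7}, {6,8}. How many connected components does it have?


Run DFS/union-find over 9 vertices.
V = 9, E = 11.
Number of components = 2

2


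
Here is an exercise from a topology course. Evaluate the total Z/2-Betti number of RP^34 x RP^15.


dim H^*(RP^n; Z/2) = n+1 (one Z/2 in each degree 0..n).
Total Betti number is multiplicative.
Total = (34+1) * (15+1) = 35 * 16 = 560

560


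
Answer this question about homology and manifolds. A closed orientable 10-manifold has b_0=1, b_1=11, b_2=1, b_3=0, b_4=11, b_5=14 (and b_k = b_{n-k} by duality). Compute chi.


By Poincare duality b_k = b_{10-k}, so full Betti numbers: b_0=1, b_1=11, b_2=1, b_3=0, b_4=11, b_5=14, b_6=11, b_7=0, b_8=1, b_9=11, b_10=1.
chi = sum (-1)^k b_k = -10

-10


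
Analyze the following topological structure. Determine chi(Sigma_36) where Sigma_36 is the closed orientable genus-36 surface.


For a closed orientable surface of genus g: chi = 2 - 2g.
Here g = 36.
chi = 2 - 2*36 = 2 - 72 = -70

-70


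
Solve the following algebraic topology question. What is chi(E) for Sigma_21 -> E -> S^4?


chi(S^4) = 2 (n even), chi(Sigma_21) = 2 - 2*21 = -40.
chi(E) = 2 * (-40) = -80

-80


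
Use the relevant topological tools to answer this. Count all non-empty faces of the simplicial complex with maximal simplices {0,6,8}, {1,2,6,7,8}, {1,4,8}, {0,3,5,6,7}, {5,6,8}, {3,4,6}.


Each maximal simplex on m vertices has 2^m - 1 nonempty faces.
Take the union (dedupe shared faces).
Total distinct faces = 70

70


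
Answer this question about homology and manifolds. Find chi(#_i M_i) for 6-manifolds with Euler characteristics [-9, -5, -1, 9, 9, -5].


For n-manifolds: chi(A#B) = chi(A) + chi(B) - chi(S^6).
chi(S^6) = 1 + (-1)^6 = 2.
chi(#) = (sum chi_i) - (6-1)*chi(S^6) = -2 - 5*2 = -12

-12


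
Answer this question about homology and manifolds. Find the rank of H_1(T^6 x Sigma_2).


pi_1(A x B) = pi_1(A) x pi_1(B); rank of abelianization = b_1.
b_1(T^6) = 6, b_1(Sigma_2) = 2*2 = 4.
b_1(product) = 6 + 4 = 10

10


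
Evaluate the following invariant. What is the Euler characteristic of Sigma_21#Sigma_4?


chi(Sigma_21) = 2 - 2*21 = -40
chi(Sigma_4) = 2 - 2*4 = -6
For surfaces: chi(A#B) = chi(A) + chi(B) - 2.
chi = -40 + -6 - 2 = -48

-48


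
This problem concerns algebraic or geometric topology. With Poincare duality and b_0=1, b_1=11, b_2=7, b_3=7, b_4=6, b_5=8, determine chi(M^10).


By Poincare duality b_k = b_{10-k}, so full Betti numbers: b_0=1, b_1=11, b_2=7, b_3=7, b_4=6, b_5=8, b_6=6, b_7=7, b_8=7, b_9=11, b_10=1.
chi = sum (-1)^k b_k = -16

-16


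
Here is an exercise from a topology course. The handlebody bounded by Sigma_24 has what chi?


A genus-g handlebody deformation retracts to a wedge of g circles.
chi(vee_g S^1) = 1 - g.
chi(H_24) = 1 - 24 = -23

-23


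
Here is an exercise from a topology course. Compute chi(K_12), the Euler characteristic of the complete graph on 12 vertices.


K_12: V = 12, E = C(12,2) = 66.
chi = V - E = 12 - 66 = -54

-54


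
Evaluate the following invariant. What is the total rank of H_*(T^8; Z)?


b_k(T^8) = C(8,k), so the sum over k is sum_k C(8,k) = 2^8.
Total = 2^8 = 256

256


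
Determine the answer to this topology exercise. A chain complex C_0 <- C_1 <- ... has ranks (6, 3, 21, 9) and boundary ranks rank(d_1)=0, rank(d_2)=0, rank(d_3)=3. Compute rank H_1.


rank H_k = rank(ker d_k) - rank(im d_{k+1}).
rank(ker d_1) = rank(C_1) - rank(d_1) = 3 - 0 = 3.
rank(im d_{1+1}) = 0.
rank H_1 = 3 - 0 = 3

3


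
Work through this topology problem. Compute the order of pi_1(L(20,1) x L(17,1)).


pi_1(X x Y) = pi_1(X) x pi_1(Y).
pi_1(L(20,1)) = Z/20, pi_1(L(17,1)) = Z/17.
|Z/20 x Z/17| = 20 * 17 = 340

340


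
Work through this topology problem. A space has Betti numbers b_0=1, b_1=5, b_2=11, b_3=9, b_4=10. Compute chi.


chi = sum_k (-1)^k b_k.
= (1) + (-5) + (11) + (-9) + (10)
= 8

8


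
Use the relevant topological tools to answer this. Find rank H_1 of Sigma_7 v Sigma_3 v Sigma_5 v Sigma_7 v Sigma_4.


For a wedge X v Y: reduced H_k(X v Y) = H_k(X) + H_k(Y).
Each Sigma_g contributes b_1 = 2g.
b_1 = 14 + 6 + 10 + 14 + 8 = 52

52


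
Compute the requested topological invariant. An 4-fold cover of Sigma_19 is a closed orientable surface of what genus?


For an n-sheeted cover: chi(E) = n * chi(B).
chi(Sigma_19) = 2 - 2*19 = -36.
chi(E) = 4 * (-36) = -144.
genus(E) = (2 - chi(E))/2 = (2 - (-144))/2 = 146/2 = 73

73


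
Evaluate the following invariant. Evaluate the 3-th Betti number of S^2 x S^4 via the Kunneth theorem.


Each S^d has Poincare polynomial 1 + t^d.
The product S^2 x S^4 has Poincare polynomial prod(1+t^d_i).
Expanding: b_0=1, b_2=1, b_4=1, b_6=1.
b_3 = 0

0


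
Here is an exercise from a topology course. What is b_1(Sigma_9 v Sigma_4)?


For a wedge: H_1(A v B) = H_1(A) + H_1(B).
b_1(Sigma_9) = 18, b_1(Sigma_4) = 8.
b_1 = 18 + 8 = 26

26


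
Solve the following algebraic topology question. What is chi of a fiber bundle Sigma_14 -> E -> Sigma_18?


For a fiber bundle F -> E -> B (with CW structure): chi(E) = chi(B) * chi(F).
chi(Sigma_18) = -34, chi(Sigma_14) = -26.
chi(E) = (-34) * (-26) = 884

884


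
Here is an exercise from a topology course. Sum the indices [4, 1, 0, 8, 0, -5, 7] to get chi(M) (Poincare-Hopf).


Poincare-Hopf: chi(M) = sum of indices of zeros.
chi = (4) + (1) + (0) + (8) + (0) + (-5) + (7) = 15

15


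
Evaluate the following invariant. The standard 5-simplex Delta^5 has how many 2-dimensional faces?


Delta^5 has 5+1 vertices. A 2-face is a choice of 2+1 vertices.
f_2 = C(5+1, 2+1) = C(6,3) = 20

20


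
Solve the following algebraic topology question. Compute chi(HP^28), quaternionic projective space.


HP^28 has one cell in each dimension 0, 4, ..., 4*28 (28+1 cells, all even-dim).
chi = 28 + 1 = 29

29


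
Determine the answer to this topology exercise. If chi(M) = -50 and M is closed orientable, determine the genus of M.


chi = 2 - 2g for closed orientable surfaces.
-50 = 2 - 2g
2g = 2 - (-50) = 52
g = 26

26


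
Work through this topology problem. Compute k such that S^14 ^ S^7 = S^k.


S^m ^ S^n = S^{m+n}.
k = 14 + 7 = 21

21


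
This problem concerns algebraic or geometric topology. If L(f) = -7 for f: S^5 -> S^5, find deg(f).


L(f) = 1 + (-1)^5 deg(f) on S^5.
-7 = 1 + (-1)^5 * deg(f)
(-1)^5 * deg(f) = -8
deg(f) = 8

8


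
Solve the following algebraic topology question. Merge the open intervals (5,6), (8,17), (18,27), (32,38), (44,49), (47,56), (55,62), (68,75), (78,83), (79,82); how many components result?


Sort and merge overlapping open intervals.
Merged: (5,6), (8,17), (18,27), (32,38), (44,62), (68,75), (78,83).
Number of components = 7

7


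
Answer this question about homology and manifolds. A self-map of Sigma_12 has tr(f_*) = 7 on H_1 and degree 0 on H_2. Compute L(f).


L(f) = tr(f_0*) - tr(f_1*) + tr(f_2*).
= 1 - (7) + (0)
= -6

-6


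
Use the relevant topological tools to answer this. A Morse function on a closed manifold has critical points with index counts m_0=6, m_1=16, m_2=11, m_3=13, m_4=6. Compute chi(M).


Morse theory: chi(M) = sum_k (-1)^k m_k where m_k = #(index-k critical points).
= (6) + (-16) + (11) + (-13) + (6) = -6

-6


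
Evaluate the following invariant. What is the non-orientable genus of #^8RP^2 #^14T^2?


Since a >= 1, the sum is non-orientable; each T^2 can be replaced by RP^2 # RP^2 (since T^2#RP^2 = 3RP^2).
Total crosscaps k = 8 + 2*14 = 36.
Check via chi: chi = 8*1 + 14*0 - (8+14-1)*2 = -34 = 2 - k = -34. Consistent.

36


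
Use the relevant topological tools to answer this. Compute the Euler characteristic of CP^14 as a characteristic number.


For any closed oriented manifold, <e(TM),[M]> = chi(M).
chi(CP^14) = 14+1 = 15

15


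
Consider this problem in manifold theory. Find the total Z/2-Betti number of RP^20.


H^k(RP^20; Z/2) = Z/2 for each 0 <= k <= 20.
Total dimension = 20 + 1 = 21

21


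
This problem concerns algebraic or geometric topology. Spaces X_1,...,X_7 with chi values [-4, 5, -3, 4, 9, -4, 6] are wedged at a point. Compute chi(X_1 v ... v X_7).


chi(A v B) = chi(A) + chi(B) - 1 (one point identified).
For 7 spaces: chi = (sum chi_i) - (7 - 1).
sum = 13; chi = 13 - 6 = 7

7


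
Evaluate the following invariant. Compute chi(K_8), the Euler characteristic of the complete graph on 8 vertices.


K_8: V = 8, E = C(8,2) = 28.
chi = V - E = 8 - 28 = -20

-20


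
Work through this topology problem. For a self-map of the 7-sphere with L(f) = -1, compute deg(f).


L(f) = 1 + (-1)^7 deg(f) on S^7.
-1 = 1 + (-1)^7 * deg(f)
(-1)^7 * deg(f) = -2
deg(f) = 2

2


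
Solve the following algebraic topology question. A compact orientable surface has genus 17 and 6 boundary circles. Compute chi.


For a compact orientable surface with genus g and b boundary components: chi = 2 - 2g - b.
chi = 2 - 2*17 - 6 = 2 - 34 - 6 = -38

-38


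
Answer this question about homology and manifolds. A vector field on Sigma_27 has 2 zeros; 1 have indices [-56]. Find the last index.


Poincare-Hopf: sum of indices = chi(M).
chi(Sigma_27) = 2 - 2*27 = -52.
Sum of known indices = -56.
x = chi - (sum known) = -52 - (-56) = 4

4


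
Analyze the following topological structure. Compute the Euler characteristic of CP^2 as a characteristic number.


For any closed oriented manifold, <e(TM),[M]> = chi(M).
chi(CP^2) = 2+1 = 3

3


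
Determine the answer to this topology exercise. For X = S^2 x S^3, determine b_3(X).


Each S^d has Poincare polynomial 1 + t^d.
The product S^2 x S^3 has Poincare polynomial prod(1+t^d_i).
Expanding: b_0=1, b_2=1, b_3=1, b_5=1.
b_3 = 1

1


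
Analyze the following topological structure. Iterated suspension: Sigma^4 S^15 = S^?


Each suspension raises dimension by 1: Sigma S^n = S^{n+1}.
Sigma^4 S^15 = S^{15+4} = S^19

19


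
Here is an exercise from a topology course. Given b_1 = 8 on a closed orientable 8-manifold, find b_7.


Poincare duality for closed orientable n-manifolds: b_k = b_{n-k}.
Here n = 8, so b_7 = b_1 = 8

8


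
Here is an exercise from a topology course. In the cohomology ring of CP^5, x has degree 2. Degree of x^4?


|x| = 2 in H^*(CP^n).
|x^4| = 4 * |x| = 4 * 2 = 8

8


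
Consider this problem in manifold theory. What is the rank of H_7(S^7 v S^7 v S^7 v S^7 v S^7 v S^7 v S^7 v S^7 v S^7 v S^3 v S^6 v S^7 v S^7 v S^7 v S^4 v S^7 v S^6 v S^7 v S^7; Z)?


For a wedge of spheres, H_k (k>0) is free on one generator per sphere of dimension k.
Spheres of dimension 7: count = 15.
b_7 = 15

15


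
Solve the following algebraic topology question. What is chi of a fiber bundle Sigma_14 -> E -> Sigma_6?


For a fiber bundle F -> E -> B (with CW structure): chi(E) = chi(B) * chi(F).
chi(Sigma_6) = -10, chi(Sigma_14) = -26.
chi(E) = (-10) * (-26) = 260

260


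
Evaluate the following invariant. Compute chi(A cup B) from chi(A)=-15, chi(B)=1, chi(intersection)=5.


chi(A cup B) = chi(A) + chi(B) - chi(A cap B)
= -15 + (1) - (5)
= -19

-19


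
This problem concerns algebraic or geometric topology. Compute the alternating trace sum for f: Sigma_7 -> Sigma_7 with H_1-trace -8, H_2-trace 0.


L(f) = tr(f_0*) - tr(f_1*) + tr(f_2*).
= 1 - (-8) + (0)
= 9

9


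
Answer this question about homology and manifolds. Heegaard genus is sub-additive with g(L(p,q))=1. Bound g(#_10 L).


Heegaard genus satisfies g(A#B) <= g(A) + g(B).
Each lens space has g = 1.
Upper bound: 10 * 1 = 10

10


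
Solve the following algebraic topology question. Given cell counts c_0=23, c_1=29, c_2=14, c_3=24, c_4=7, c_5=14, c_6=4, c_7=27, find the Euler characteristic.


chi = sum_k (-1)^k c_k.
= (-1)^0*23 + (-1)^1*29 + (-1)^2*14 + (-1)^3*24 + (-1)^4*7 + (-1)^5*14 + (-1)^6*4 + (-1)^7*27
= (23) + (-29) + (14) + (-24) + (7) + (-14) + (4) + (-27)
= -46

-46


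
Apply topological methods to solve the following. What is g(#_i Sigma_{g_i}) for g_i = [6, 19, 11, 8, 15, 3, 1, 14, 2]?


Genus is additive under connected sum of orientable surfaces.
g = 6 + 19 + 11 + 8 + 15 + 3 + 1 + 14 + 2 = 79

79


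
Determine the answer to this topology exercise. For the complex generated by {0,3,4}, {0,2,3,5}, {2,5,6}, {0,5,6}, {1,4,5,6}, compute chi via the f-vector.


Enumerate all faces; f-vector: f_0=7, f_1=16, f_2=11, f_3=2.
chi = sum (-1)^k f_k = 0

0


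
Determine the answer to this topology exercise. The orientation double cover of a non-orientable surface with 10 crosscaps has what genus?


chi(N_10) = 2 - 10 = -8.
Double cover: chi(Sigma_g) = 2 * chi(N_10) = 2*(-8) = -16.
2 - 2g = -16, so g = (2 - (-16))/2 = 18/2 = 9

9


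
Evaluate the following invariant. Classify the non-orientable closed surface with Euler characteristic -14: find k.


chi = 2 - k for closed non-orientable surfaces with k crosscaps.
-14 = 2 - k
k = 2 - (-14) = 16

16


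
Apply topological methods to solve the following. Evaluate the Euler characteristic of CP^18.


CP^18 has one cell in each even dimension 0, 2, ..., 2*18 (18+1 cells total).
All cells are even-dimensional, so chi = number of cells.
chi = 18 + 1 = 19

19


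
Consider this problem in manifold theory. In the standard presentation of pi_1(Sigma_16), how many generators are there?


Standard presentation: pi_1(Sigma_g) = <a_1,b_1,...,a_g,b_g | [a_1,b_1]...[a_g,b_g] = 1>.
Number of generators = 2g = 2*16 = 32

32


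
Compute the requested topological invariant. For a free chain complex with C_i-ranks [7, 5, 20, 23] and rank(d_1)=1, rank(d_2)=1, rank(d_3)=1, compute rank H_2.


rank H_k = rank(ker d_k) - rank(im d_{k+1}).
rank(ker d_2) = rank(C_2) - rank(d_2) = 20 - 1 = 19.
rank(im d_{2+1}) = 1.
rank H_2 = 19 - 1 = 18

18


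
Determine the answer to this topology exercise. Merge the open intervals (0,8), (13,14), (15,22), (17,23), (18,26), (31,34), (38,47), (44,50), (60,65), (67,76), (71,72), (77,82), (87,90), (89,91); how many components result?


Sort and merge overlapping open intervals.
Merged: (0,8), (13,14), (15,26), (31,34), (38,50), (60,65), (67,76), (77,82), (87,91).
Number of components = 9

9


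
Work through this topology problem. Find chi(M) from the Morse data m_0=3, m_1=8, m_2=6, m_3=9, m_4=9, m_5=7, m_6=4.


Morse theory: chi(M) = sum_k (-1)^k m_k where m_k = #(index-k critical points).
= (3) + (-8) + (6) + (-9) + (9) + (-7) + (4) = -2

-2


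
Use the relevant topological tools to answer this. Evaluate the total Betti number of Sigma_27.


For Sigma_27: b_0 = 1, b_1 = 2g = 54, b_2 = 1.
Total = 1 + 54 + 1 = 56

56


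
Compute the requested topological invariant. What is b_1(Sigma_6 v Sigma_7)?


For a wedge: H_1(A v B) = H_1(A) + H_1(B).
b_1(Sigma_6) = 12, b_1(Sigma_7) = 14.
b_1 = 12 + 14 = 26

26


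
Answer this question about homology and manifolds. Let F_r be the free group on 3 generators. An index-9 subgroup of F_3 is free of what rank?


Nielsen-Schreier: an index-n subgroup of F_r is free of rank 1 + n(r-1).
Equivalently: chi(cover) = n*chi(base); chi(vee_r S^1) = 1 - 3 = -2.
chi(E) = 9*(-2) = -18; rank = 1 - chi(E) = 1 - (-18) = 19.
rank = 1 + 9*(3-1) = 1 + 18 = 19

19


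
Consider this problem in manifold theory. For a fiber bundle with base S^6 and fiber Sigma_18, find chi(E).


chi(S^6) = 2 (n even), chi(Sigma_18) = 2 - 2*18 = -34.
chi(E) = 2 * (-34) = -68

-68


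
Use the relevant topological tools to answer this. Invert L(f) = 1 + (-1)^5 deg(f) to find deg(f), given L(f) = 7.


L(f) = 1 + (-1)^5 deg(f) on S^5.
7 = 1 + (-1)^5 * deg(f)
(-1)^5 * deg(f) = 6
deg(f) = -6

-6


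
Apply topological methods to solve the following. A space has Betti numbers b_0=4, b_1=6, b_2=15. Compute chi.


chi = sum_k (-1)^k b_k.
= (4) + (-6) + (15)
= 13

13


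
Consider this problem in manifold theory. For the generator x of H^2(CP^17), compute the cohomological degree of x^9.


|x| = 2 in H^*(CP^n).
|x^9| = 9 * |x| = 9 * 2 = 18

18


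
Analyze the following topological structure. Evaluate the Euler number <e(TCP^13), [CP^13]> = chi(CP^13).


For any closed oriented manifold, <e(TM),[M]> = chi(M).
chi(CP^13) = 13+1 = 14

14
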